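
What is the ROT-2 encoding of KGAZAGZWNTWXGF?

K(10): 10+2=12 → M
G(6): 6+2=8 → I
A(0): 0+2=2 → C
Z(25): 25+2=27≡1 → B
A(0): 0+2=2 → C
G(6): 6+2=8 → I
Z(25): 25+2=27≡1 → B
W(22): 22+2=24 → Y
N(13): 13+2=15 → P
T(19): 19+2=21 → V
W(22): 22+2=24 → Y
X(23): 23+2=25 → Z
G(6): 6+2=8 → I
F(5): 5+2=7 → H

MICBCIBYPVYZIH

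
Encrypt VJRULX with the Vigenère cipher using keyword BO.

Repeat the key across the message: BOBOBO
V(21)+B(1): 22 → W
J(9)+O(14): 23 → X
R(17)+B(1): 18 → S
U(20)+O(14): 34≡8 → I
L(11)+B(1): 12 → M
X(23)+O(14): 37≡11 → L

WXSIML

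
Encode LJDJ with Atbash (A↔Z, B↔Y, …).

L(11) → O(14)
J(9) → Q(16)
D(3) → W(22)
J(9) → Q(16)

OQWQ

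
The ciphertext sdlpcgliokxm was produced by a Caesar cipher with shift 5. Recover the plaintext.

s(18): 18−5=13 → n
d(3): 3−5=-2≡24 → y
l(11): 11−5=6 → g
p(15): 15−5=10 → k
c(2): 2−5=-3≡23 → x
g(6): 6−5=1 → b
l(11): 11−5=6 → g
i(8): 8−5=3 → d
o(14): 14−5=9 → j
k(10): 10−5=5 → f
x(23): 23−5=18 → s
m(12): 12−5=7 → h

nygkxbgdjfsh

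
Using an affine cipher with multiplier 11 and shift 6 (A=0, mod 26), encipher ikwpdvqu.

qmopndas

i(8): 11·8+6=94≡16 → q
k(10): 11·10+6=116≡12 → m
w(22): 11·22+6=248≡14 → o
p(15): 11·15+6=171≡15 → p
d(3): 11·3+6=39≡13 → n
v(21): 11·21+6=237≡3 → d
q(16): 11·16+6=182≡0 → a
u(20): 11·20+6=226≡18 → s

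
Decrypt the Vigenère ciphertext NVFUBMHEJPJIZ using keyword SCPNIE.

VTQHTIPCUCBEH

Repeat the key across the ciphertext: SCPNIESCPNIES
N(13)−S(18): -5≡21 → V
V(21)−C(2): 19 → T
F(5)−P(15): -10≡16 → Q
U(20)−N(13): 7 → H
B(1)−I(8): -7≡19 → T
M(12)−E(4): 8 → I
H(7)−S(18): -11≡15 → P
E(4)−C(2): 2 → C
J(9)−P(15): -6≡20 → U
P(15)−N(13): 2 → C
J(9)−I(8): 1 → B
I(8)−E(4): 4 → E
Z(25)−S(18): 7 → H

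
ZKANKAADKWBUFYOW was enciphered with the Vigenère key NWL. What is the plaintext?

MOPAOPNHZJFJSCDJ

Repeat the key across the ciphertext: NWLNWLNWLNWLNWLN
Z(25)−N(13): 12 → M
K(10)−W(22): -12≡14 → O
A(0)−L(11): -11≡15 → P
N(13)−N(13): 0 → A
K(10)−W(22): -12≡14 → O
A(0)−L(11): -11≡15 → P
A(0)−N(13): -13≡13 → N
D(3)−W(22): -19≡7 → H
K(10)−L(11): -1≡25 → Z
W(22)−N(13): 9 → J
B(1)−W(22): -21≡5 → F
U(20)−L(11): 9 → J
F(5)−N(13): -8≡18 → S
Y(24)−W(22): 2 → C
O(14)−L(11): 3 → D
W(22)−N(13): 9 → J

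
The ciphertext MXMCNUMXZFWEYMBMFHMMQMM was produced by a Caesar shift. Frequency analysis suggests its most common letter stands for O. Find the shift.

The most frequent ciphertext letter is M (appears 9 times).
M is position 12; O is position 14.
Shift = -2≡24.

24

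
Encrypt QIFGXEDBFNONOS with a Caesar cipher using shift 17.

Q(16): 16+17=33≡7 → H
I(8): 8+17=25 → Z
F(5): 5+17=22 → W
G(6): 6+17=23 → X
X(23): 23+17=40≡14 → O
E(4): 4+17=21 → V
D(3): 3+17=20 → U
B(1): 1+17=18 → S
F(5): 5+17=22 → W
N(13): 13+17=30≡4 → E
O(14): 14+17=31≡5 → F
N(13): 13+17=30≡4 → E
O(14): 14+17=31≡5 → F
S(18): 18+17=35≡9 → J

HZWXOVUSWEFEFJ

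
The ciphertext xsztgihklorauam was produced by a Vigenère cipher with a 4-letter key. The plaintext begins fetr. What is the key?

sogc

Subtract each crib letter from the matching ciphertext letter (mod 26):
x(23)−f(5)=18 → s
s(18)−e(4)=14 → o
z(25)−t(19)=6 → g
t(19)−r(17)=2 → c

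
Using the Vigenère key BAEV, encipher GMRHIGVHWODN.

Repeat the key across the message: BAEVBAEVBAEV
G(6)+B(1): 7 → H
M(12)+A(0): 12 → M
R(17)+E(4): 21 → V
H(7)+V(21): 28≡2 → C
I(8)+B(1): 9 → J
G(6)+A(0): 6 → G
V(21)+E(4): 25 → Z
H(7)+V(21): 28≡2 → C
W(22)+B(1): 23 → X
O(14)+A(0): 14 → O
D(3)+E(4): 7 → H
N(13)+V(21): 34≡8 → I

HMVCJGZCXOHI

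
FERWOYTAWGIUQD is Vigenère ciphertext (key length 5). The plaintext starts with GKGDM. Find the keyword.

ZULTC

Subtract each crib letter from the matching ciphertext letter (mod 26):
F(5)−G(6)=-1≡25 → Z
E(4)−K(10)=-6≡20 → U
R(17)−G(6)=11 → L
W(22)−D(3)=19 → T
O(14)−M(12)=2 → C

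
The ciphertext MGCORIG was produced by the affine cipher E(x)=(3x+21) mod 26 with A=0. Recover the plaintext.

XVLPQNV

The inverse of 3 mod 26 is 9, since 3·9=27≡1. Apply D(y)=9·(y−21) mod 26:
M(12): 9·(12−21)=-81≡23 → X
G(6): 9·(6−21)=-135≡21 → V
C(2): 9·(2−21)=-171≡11 → L
O(14): 9·(14−21)=-63≡15 → P
R(17): 9·(17−21)=-36≡16 → Q
I(8): 9·(8−21)=-117≡13 → N
G(6): 9·(6−21)=-135≡21 → V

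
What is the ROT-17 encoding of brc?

sit

b(1): 1+17=18 → s
r(17): 17+17=34≡8 → i
c(2): 2+17=19 → t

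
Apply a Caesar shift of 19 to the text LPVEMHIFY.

L(11): 11+19=30≡4 → E
P(15): 15+19=34≡8 → I
V(21): 21+19=40≡14 → O
E(4): 4+19=23 → X
M(12): 12+19=31≡5 → F
H(7): 7+19=26≡0 → A
I(8): 8+19=27≡1 → B
F(5): 5+19=24 → Y
Y(24): 24+19=43≡17 → R

EIOXFABYR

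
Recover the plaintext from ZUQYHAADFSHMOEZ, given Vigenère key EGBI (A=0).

Repeat the key across the ciphertext: EGBIEGBIEGBIEGB
Z(25)−E(4): 21 → V
U(20)−G(6): 14 → O
Q(16)−B(1): 15 → P
Y(24)−I(8): 16 → Q
H(7)−E(4): 3 → D
A(0)−G(6): -6≡20 → U
A(0)−B(1): -1≡25 → Z
D(3)−I(8): -5≡21 → V
F(5)−E(4): 1 → B
S(18)−G(6): 12 → M
H(7)−B(1): 6 → G
M(12)−I(8): 4 → E
O(14)−E(4): 10 → K
E(4)−G(6): -2≡24 → Y
Z(25)−B(1): 24 → Y

VOPQDUZVBMGEKYY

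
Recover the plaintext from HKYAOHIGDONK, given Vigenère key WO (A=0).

Repeat the key across the ciphertext: WOWOWOWOWOWO
H(7)−W(22): -15≡11 → L
K(10)−O(14): -4≡22 → W
Y(24)−W(22): 2 → C
A(0)−O(14): -14≡12 → M
O(14)−W(22): -8≡18 → S
H(7)−O(14): -7≡19 → T
I(8)−W(22): -14≡12 → M
G(6)−O(14): -8≡18 → S
D(3)−W(22): -19≡7 → H
O(14)−O(14): 0 → A
N(13)−W(22): -9≡17 → R
K(10)−O(14): -4≡22 → W

LWCMSTMSHARW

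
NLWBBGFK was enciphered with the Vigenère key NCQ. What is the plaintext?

AJGOZQSI

Repeat the key across the ciphertext: NCQNCQNC
N(13)−N(13): 0 → A
L(11)−C(2): 9 → J
W(22)−Q(16): 6 → G
B(1)−N(13): -12≡14 → O
B(1)−C(2): -1≡25 → Z
G(6)−Q(16): -10≡16 → Q
F(5)−N(13): -8≡18 → S
K(10)−C(2): 8 → I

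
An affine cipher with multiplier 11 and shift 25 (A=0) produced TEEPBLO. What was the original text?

QRRSMUZ

The inverse of 11 mod 26 is 19, since 11·19=209≡1. Apply D(y)=19·(y−25) mod 26:
T(19): 19·(19−25)=-114≡16 → Q
E(4): 19·(4−25)=-399≡17 → R
E(4): 19·(4−25)=-399≡17 → R
P(15): 19·(15−25)=-190≡18 → S
B(1): 19·(1−25)=-456≡12 → M
L(11): 19·(11−25)=-266≡20 → U
O(14): 19·(14−25)=-209≡25 → Z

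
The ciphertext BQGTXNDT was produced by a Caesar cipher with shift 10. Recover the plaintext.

RGWJNDTJ

B(1): 1−10=-9≡17 → R
Q(16): 16−10=6 → G
G(6): 6−10=-4≡22 → W
T(19): 19−10=9 → J
X(23): 23−10=13 → N
N(13): 13−10=3 → D
D(3): 3−10=-7≡19 → T
T(19): 19−10=9 → J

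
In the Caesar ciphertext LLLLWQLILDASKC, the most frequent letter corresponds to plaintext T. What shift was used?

The most frequent ciphertext letter is L (appears 6 times).
L is position 11; T is position 19.
Shift = -8≡18.

18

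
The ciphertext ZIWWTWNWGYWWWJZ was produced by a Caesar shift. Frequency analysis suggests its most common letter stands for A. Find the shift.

The most frequent ciphertext letter is W (appears 7 times).
W is position 22; A is position 0.
Shift = 22.

22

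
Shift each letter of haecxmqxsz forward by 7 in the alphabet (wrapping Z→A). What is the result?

ohljetxezg

h(7): 7+7=14 → o
a(0): 0+7=7 → h
e(4): 4+7=11 → l
c(2): 2+7=9 → j
x(23): 23+7=30≡4 → e
m(12): 12+7=19 → t
q(16): 16+7=23 → x
x(23): 23+7=30≡4 → e
s(18): 18+7=25 → z
z(25): 25+7=32≡6 → g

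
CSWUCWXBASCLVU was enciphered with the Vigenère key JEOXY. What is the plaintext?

TOIXENTNDUTHHX

Repeat the key across the ciphertext: JEOXYJEOXYJEOX
C(2)−J(9): -7≡19 → T
S(18)−E(4): 14 → O
W(22)−O(14): 8 → I
U(20)−X(23): -3≡23 → X
C(2)−Y(24): -22≡4 → E
W(22)−J(9): 13 → N
X(23)−E(4): 19 → T
B(1)−O(14): -13≡13 → N
A(0)−X(23): -23≡3 → D
S(18)−Y(24): -6≡20 → U
C(2)−J(9): -7≡19 → T
L(11)−E(4): 7 → H
V(21)−O(14): 7 → H
U(20)−X(23): -3≡23 → X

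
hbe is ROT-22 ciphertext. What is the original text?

h(7): 7−22=-15≡11 → l
b(1): 1−22=-21≡5 → f
e(4): 4−22=-18≡8 → i

lfi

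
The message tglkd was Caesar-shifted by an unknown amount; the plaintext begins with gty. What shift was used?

13

From the crib: t(19)−g(6)=13, so the shift is 13.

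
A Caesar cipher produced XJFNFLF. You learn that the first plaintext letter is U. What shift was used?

From the crib: X(23)−U(20)=3, so the shift is 3.

3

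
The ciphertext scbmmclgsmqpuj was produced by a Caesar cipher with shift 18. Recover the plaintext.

s(18): 18−18=0 → a
c(2): 2−18=-16≡10 → k
b(1): 1−18=-17≡9 → j
m(12): 12−18=-6≡20 → u
m(12): 12−18=-6≡20 → u
c(2): 2−18=-16≡10 → k
l(11): 11−18=-7≡19 → t
g(6): 6−18=-12≡14 → o
s(18): 18−18=0 → a
m(12): 12−18=-6≡20 → u
q(16): 16−18=-2≡24 → y
p(15): 15−18=-3≡23 → x
u(20): 20−18=2 → c
j(9): 9−18=-9≡17 → r

akjuuktoauyxcr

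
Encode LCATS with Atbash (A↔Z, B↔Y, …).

OXZGH

L(11) → O(14)
C(2) → X(23)
A(0) → Z(25)
T(19) → G(6)
S(18) → H(7)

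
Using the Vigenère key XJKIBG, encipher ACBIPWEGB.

Repeat the key across the message: XJKIBGXJK
A(0)+X(23): 23 → X
C(2)+J(9): 11 → L
B(1)+K(10): 11 → L
I(8)+I(8): 16 → Q
P(15)+B(1): 16 → Q
W(22)+G(6): 28≡2 → C
E(4)+X(23): 27≡1 → B
G(6)+J(9): 15 → P
B(1)+K(10): 11 → L

XLLQQCBPL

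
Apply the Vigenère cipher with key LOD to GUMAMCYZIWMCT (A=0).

RIPLAFJNLHAFE

Repeat the key across the message: LODLODLODLODL
G(6)+L(11): 17 → R
U(20)+O(14): 34≡8 → I
M(12)+D(3): 15 → P
A(0)+L(11): 11 → L
M(12)+O(14): 26≡0 → A
C(2)+D(3): 5 → F
Y(24)+L(11): 35≡9 → J
Z(25)+O(14): 39≡13 → N
I(8)+D(3): 11 → L
W(22)+L(11): 33≡7 → H
M(12)+O(14): 26≡0 → A
C(2)+D(3): 5 → F
T(19)+L(11): 30≡4 → E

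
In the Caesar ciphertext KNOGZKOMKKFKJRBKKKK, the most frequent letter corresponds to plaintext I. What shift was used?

The most frequent ciphertext letter is K (appears 9 times).
K is position 10; I is position 8.
Shift = 2.

2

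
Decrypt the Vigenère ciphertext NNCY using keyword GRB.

Repeat the key across the ciphertext: GRBG
N(13)−G(6): 7 → H
N(13)−R(17): -4≡22 → W
C(2)−B(1): 1 → B
Y(24)−G(6): 18 → S

HWBS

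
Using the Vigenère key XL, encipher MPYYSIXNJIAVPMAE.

Repeat the key across the message: XLXLXLXLXLXLXLXL
M(12)+X(23): 35≡9 → J
P(15)+L(11): 26≡0 → A
Y(24)+X(23): 47≡21 → V
Y(24)+L(11): 35≡9 → J
S(18)+X(23): 41≡15 → P
I(8)+L(11): 19 → T
X(23)+X(23): 46≡20 → U
N(13)+L(11): 24 → Y
J(9)+X(23): 32≡6 → G
I(8)+L(11): 19 → T
A(0)+X(23): 23 → X
V(21)+L(11): 32≡6 → G
P(15)+X(23): 38≡12 → M
M(12)+L(11): 23 → X
A(0)+X(23): 23 → X
E(4)+L(11): 15 → P

JAVJPTUYGTXGMXXP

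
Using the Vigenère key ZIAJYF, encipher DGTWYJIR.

COTFWOHZ

Repeat the key across the message: ZIAJYFZI
D(3)+Z(25): 28≡2 → C
G(6)+I(8): 14 → O
T(19)+A(0): 19 → T
W(22)+J(9): 31≡5 → F
Y(24)+Y(24): 48≡22 → W
J(9)+F(5): 14 → O
I(8)+Z(25): 33≡7 → H
R(17)+I(8): 25 → Z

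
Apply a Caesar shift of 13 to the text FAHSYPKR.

SNUFLCXE

F(5): 5+13=18 → S
A(0): 0+13=13 → N
H(7): 7+13=20 → U
S(18): 18+13=31≡5 → F
Y(24): 24+13=37≡11 → L
P(15): 15+13=28≡2 → C
K(10): 10+13=23 → X
R(17): 17+13=30≡4 → E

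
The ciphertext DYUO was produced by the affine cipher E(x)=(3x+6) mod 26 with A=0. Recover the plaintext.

The inverse of 3 mod 26 is 9, since 3·9=27≡1. Apply D(y)=9·(y−6) mod 26:
D(3): 9·(3−6)=-27≡25 → Z
Y(24): 9·(24−6)=162≡6 → G
U(20): 9·(20−6)=126≡22 → W
O(14): 9·(14−6)=72≡20 → U

ZGWU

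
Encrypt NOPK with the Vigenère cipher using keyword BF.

OTQP

Repeat the key across the message: BFBF
N(13)+B(1): 14 → O
O(14)+F(5): 19 → T
P(15)+B(1): 16 → Q
K(10)+F(5): 15 → P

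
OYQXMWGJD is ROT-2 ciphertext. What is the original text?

MWOVKUEHB

O(14): 14−2=12 → M
Y(24): 24−2=22 → W
Q(16): 16−2=14 → O
X(23): 23−2=21 → V
M(12): 12−2=10 → K
W(22): 22−2=20 → U
G(6): 6−2=4 → E
J(9): 9−2=7 → H
D(3): 3−2=1 → B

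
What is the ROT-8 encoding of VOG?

V(21): 21+8=29≡3 → D
O(14): 14+8=22 → W
G(6): 6+8=14 → O

DWO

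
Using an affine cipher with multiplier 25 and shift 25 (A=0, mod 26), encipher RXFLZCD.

ICUOAXW

R(17): 25·17+25=450≡8 → I
X(23): 25·23+25=600≡2 → C
F(5): 25·5+25=150≡20 → U
L(11): 25·11+25=300≡14 → O
Z(25): 25·25+25=650≡0 → A
C(2): 25·2+25=75≡23 → X
D(3): 25·3+25=100≡22 → W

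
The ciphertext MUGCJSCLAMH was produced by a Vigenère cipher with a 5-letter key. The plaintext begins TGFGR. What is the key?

TOBWS

Subtract each crib letter from the matching ciphertext letter (mod 26):
M(12)−T(19)=-7≡19 → T
U(20)−G(6)=14 → O
G(6)−F(5)=1 → B
C(2)−G(6)=-4≡22 → W
J(9)−R(17)=-8≡18 → S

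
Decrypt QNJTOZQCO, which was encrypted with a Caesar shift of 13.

Q(16): 16−13=3 → D
N(13): 13−13=0 → A
J(9): 9−13=-4≡22 → W
T(19): 19−13=6 → G
O(14): 14−13=1 → B
Z(25): 25−13=12 → M
Q(16): 16−13=3 → D
C(2): 2−13=-11≡15 → P
O(14): 14−13=1 → B

DAWGBMDPB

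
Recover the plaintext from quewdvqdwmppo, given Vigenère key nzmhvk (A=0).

Repeat the key across the ciphertext: nzmhvknzmhvkn
q(16)−n(13): 3 → d
u(20)−z(25): -5≡21 → v
e(4)−m(12): -8≡18 → s
w(22)−h(7): 15 → p
d(3)−v(21): -18≡8 → i
v(21)−k(10): 11 → l
q(16)−n(13): 3 → d
d(3)−z(25): -22≡4 → e
w(22)−m(12): 10 → k
m(12)−h(7): 5 → f
p(15)−v(21): -6≡20 → u
p(15)−k(10): 5 → f
o(14)−n(13): 1 → b

dvspildekfufb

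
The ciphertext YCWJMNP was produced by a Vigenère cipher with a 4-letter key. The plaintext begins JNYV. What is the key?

Subtract each crib letter from the matching ciphertext letter (mod 26):
Y(24)−J(9)=15 → P
C(2)−N(13)=-11≡15 → P
W(22)−Y(24)=-2≡24 → Y
J(9)−V(21)=-12≡14 → O

PPYO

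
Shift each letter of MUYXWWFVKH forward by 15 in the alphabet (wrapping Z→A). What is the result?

BJNMLLUKZW

M(12): 12+15=27≡1 → B
U(20): 20+15=35≡9 → J
Y(24): 24+15=39≡13 → N
X(23): 23+15=38≡12 → M
W(22): 22+15=37≡11 → L
W(22): 22+15=37≡11 → L
F(5): 5+15=20 → U
V(21): 21+15=36≡10 → K
K(10): 10+15=25 → Z
H(7): 7+15=22 → W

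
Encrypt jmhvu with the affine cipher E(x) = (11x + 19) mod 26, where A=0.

ovsqf

j(9): 11·9+19=118≡14 → o
m(12): 11·12+19=151≡21 → v
h(7): 11·7+19=96≡18 → s
v(21): 11·21+19=250≡16 → q
u(20): 11·20+19=239≡5 → f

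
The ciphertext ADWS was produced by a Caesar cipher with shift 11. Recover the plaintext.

PSLH

A(0): 0−11=-11≡15 → P
D(3): 3−11=-8≡18 → S
W(22): 22−11=11 → L
S(18): 18−11=7 → H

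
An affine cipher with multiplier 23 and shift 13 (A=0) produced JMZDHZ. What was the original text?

The inverse of 23 mod 26 is 17, since 23·17=391≡1. Apply D(y)=17·(y−13) mod 26:
J(9): 17·(9−13)=-68≡10 → K
M(12): 17·(12−13)=-17≡9 → J
Z(25): 17·(25−13)=204≡22 → W
D(3): 17·(3−13)=-170≡12 → M
H(7): 17·(7−13)=-102≡2 → C
Z(25): 17·(25−13)=204≡22 → W

KJWMCW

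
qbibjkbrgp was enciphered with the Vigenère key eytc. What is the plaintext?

mdpzfmipcr

Repeat the key across the ciphertext: eytceytcey
q(16)−e(4): 12 → m
b(1)−y(24): -23≡3 → d
i(8)−t(19): -11≡15 → p
b(1)−c(2): -1≡25 → z
j(9)−e(4): 5 → f
k(10)−y(24): -14≡12 → m
b(1)−t(19): -18≡8 → i
r(17)−c(2): 15 → p
g(6)−e(4): 2 → c
p(15)−y(24): -9≡17 → r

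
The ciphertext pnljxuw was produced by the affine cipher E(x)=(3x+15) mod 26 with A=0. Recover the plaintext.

aiqyutl

The inverse of 3 mod 26 is 9, since 3·9=27≡1. Apply D(y)=9·(y−15) mod 26:
p(15): 9·(15−15)=0 → a
n(13): 9·(13−15)=-18≡8 → i
l(11): 9·(11−15)=-36≡16 → q
j(9): 9·(9−15)=-54≡24 → y
x(23): 9·(23−15)=72≡20 → u
u(20): 9·(20−15)=45≡19 → t
w(22): 9·(22−15)=63≡11 → l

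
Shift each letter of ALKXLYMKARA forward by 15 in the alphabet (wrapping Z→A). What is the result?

PAZMANBZPGP

A(0): 0+15=15 → P
L(11): 11+15=26≡0 → A
K(10): 10+15=25 → Z
X(23): 23+15=38≡12 → M
L(11): 11+15=26≡0 → A
Y(24): 24+15=39≡13 → N
M(12): 12+15=27≡1 → B
K(10): 10+15=25 → Z
A(0): 0+15=15 → P
R(17): 17+15=32≡6 → G
A(0): 0+15=15 → P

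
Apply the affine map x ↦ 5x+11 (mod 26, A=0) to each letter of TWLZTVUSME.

T(19): 5·19+11=106≡2 → C
W(22): 5·22+11=121≡17 → R
L(11): 5·11+11=66≡14 → O
Z(25): 5·25+11=136≡6 → G
T(19): 5·19+11=106≡2 → C
V(21): 5·21+11=116≡12 → M
U(20): 5·20+11=111≡7 → H
S(18): 5·18+11=101≡23 → X
M(12): 5·12+11=71≡19 → T
E(4): 5·4+11=31≡5 → F

CROGCMHXTF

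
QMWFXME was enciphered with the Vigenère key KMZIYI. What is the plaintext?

Repeat the key across the ciphertext: KMZIYIK
Q(16)−K(10): 6 → G
M(12)−M(12): 0 → A
W(22)−Z(25): -3≡23 → X
F(5)−I(8): -3≡23 → X
X(23)−Y(24): -1≡25 → Z
M(12)−I(8): 4 → E
E(4)−K(10): -6≡20 → U

GAXXZEU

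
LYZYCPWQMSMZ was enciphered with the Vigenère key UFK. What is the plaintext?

Repeat the key across the ciphertext: UFKUFKUFKUFK
L(11)−U(20): -9≡17 → R
Y(24)−F(5): 19 → T
Z(25)−K(10): 15 → P
Y(24)−U(20): 4 → E
C(2)−F(5): -3≡23 → X
P(15)−K(10): 5 → F
W(22)−U(20): 2 → C
Q(16)−F(5): 11 → L
M(12)−K(10): 2 → C
S(18)−U(20): -2≡24 → Y
M(12)−F(5): 7 → H
Z(25)−K(10): 15 → P

RTPEXFCLCYHP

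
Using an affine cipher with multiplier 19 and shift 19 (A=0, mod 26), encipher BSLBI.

MXUMP

B(1): 19·1+19=38≡12 → M
S(18): 19·18+19=361≡23 → X
L(11): 19·11+19=228≡20 → U
B(1): 19·1+19=38≡12 → M
I(8): 19·8+19=171≡15 → P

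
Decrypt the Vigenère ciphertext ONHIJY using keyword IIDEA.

GFEEJQ

Repeat the key across the ciphertext: IIDEAI
O(14)−I(8): 6 → G
N(13)−I(8): 5 → F
H(7)−D(3): 4 → E
I(8)−E(4): 4 → E
J(9)−A(0): 9 → J
Y(24)−I(8): 16 → Q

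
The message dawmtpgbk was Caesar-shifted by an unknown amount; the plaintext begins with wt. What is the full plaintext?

wtpfmizud

From the crib: d(3)−w(22)=-19≡7, so the shift is 7.
Subtract 7 from each ciphertext letter:
d(3): 3−7=-4≡22 → w
a(0): 0−7=-7≡19 → t
w(22): 22−7=15 → p
m(12): 12−7=5 → f
t(19): 19−7=12 → m
p(15): 15−7=8 → i
g(6): 6−7=-1≡25 → z
b(1): 1−7=-6≡20 → u
k(10): 10−7=3 → d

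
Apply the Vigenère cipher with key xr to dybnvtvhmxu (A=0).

apyesksyjor

Repeat the key across the message: xrxrxrxrxrx
d(3)+x(23): 26≡0 → a
y(24)+r(17): 41≡15 → p
b(1)+x(23): 24 → y
n(13)+r(17): 30≡4 → e
v(21)+x(23): 44≡18 → s
t(19)+r(17): 36≡10 → k
v(21)+x(23): 44≡18 → s
h(7)+r(17): 24 → y
m(12)+x(23): 35≡9 → j
x(23)+r(17): 40≡14 → o
u(20)+x(23): 43≡17 → r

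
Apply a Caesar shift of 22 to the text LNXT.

L(11): 11+22=33≡7 → H
N(13): 13+22=35≡9 → J
X(23): 23+22=45≡19 → T
T(19): 19+22=41≡15 → P

HJTP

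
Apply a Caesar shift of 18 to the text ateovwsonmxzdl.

a(0): 0+18=18 → s
t(19): 19+18=37≡11 → l
e(4): 4+18=22 → w
o(14): 14+18=32≡6 → g
v(21): 21+18=39≡13 → n
w(22): 22+18=40≡14 → o
s(18): 18+18=36≡10 → k
o(14): 14+18=32≡6 → g
n(13): 13+18=31≡5 → f
m(12): 12+18=30≡4 → e
x(23): 23+18=41≡15 → p
z(25): 25+18=43≡17 → r
d(3): 3+18=21 → v
l(11): 11+18=29≡3 → d

slwgnokgfeprvd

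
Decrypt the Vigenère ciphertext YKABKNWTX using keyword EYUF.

Repeat the key across the ciphertext: EYUFEYUFE
Y(24)−E(4): 20 → U
K(10)−Y(24): -14≡12 → M
A(0)−U(20): -20≡6 → G
B(1)−F(5): -4≡22 → W
K(10)−E(4): 6 → G
N(13)−Y(24): -11≡15 → P
W(22)−U(20): 2 → C
T(19)−F(5): 14 → O
X(23)−E(4): 19 → T

UMGWGPCOT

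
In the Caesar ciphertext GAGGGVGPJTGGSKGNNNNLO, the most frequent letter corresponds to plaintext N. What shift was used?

The most frequent ciphertext letter is G (appears 8 times).
G is position 6; N is position 13.
Shift = -7≡19.

19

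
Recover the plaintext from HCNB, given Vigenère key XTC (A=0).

KJLE

Repeat the key across the ciphertext: XTCX
H(7)−X(23): -16≡10 → K
C(2)−T(19): -17≡9 → J
N(13)−C(2): 11 → L
B(1)−X(23): -22≡4 → E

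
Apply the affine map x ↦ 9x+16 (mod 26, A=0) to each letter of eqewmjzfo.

e(4): 9·4+16=52≡0 → a
q(16): 9·16+16=160≡4 → e
e(4): 9·4+16=52≡0 → a
w(22): 9·22+16=214≡6 → g
m(12): 9·12+16=124≡20 → u
j(9): 9·9+16=97≡19 → t
z(25): 9·25+16=241≡7 → h
f(5): 9·5+16=61≡9 → j
o(14): 9·14+16=142≡12 → m

aeaguthjm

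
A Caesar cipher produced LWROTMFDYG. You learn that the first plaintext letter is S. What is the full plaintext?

SDYVATMKFN

From the crib: L(11)−S(18)=-7≡19, so the shift is 19.
Subtract 19 from each ciphertext letter:
L(11): 11−19=-8≡18 → S
W(22): 22−19=3 → D
R(17): 17−19=-2≡24 → Y
O(14): 14−19=-5≡21 → V
T(19): 19−19=0 → A
M(12): 12−19=-7≡19 → T
F(5): 5−19=-14≡12 → M
D(3): 3−19=-16≡10 → K
Y(24): 24−19=5 → F
G(6): 6−19=-13≡13 → N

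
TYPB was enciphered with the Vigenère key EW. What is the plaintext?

Repeat the key across the ciphertext: EWEW
T(19)−E(4): 15 → P
Y(24)−W(22): 2 → C
P(15)−E(4): 11 → L
B(1)−W(22): -21≡5 → F

PCLF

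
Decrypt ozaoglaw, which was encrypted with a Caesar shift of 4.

kvwkchws

o(14): 14−4=10 → k
z(25): 25−4=21 → v
a(0): 0−4=-4≡22 → w
o(14): 14−4=10 → k
g(6): 6−4=2 → c
l(11): 11−4=7 → h
a(0): 0−4=-4≡22 → w
w(22): 22−4=18 → s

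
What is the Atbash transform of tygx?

gbtc

t(19) → g(6)
y(24) → b(1)
g(6) → t(19)
x(23) → c(2)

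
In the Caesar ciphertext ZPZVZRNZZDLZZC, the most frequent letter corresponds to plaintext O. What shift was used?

The most frequent ciphertext letter is Z (appears 7 times).
Z is position 25; O is position 14.
Shift = 11.

11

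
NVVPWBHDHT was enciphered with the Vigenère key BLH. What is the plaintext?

MKOOLUGSAS

Repeat the key across the ciphertext: BLHBLHBLHB
N(13)−B(1): 12 → M
V(21)−L(11): 10 → K
V(21)−H(7): 14 → O
P(15)−B(1): 14 → O
W(22)−L(11): 11 → L
B(1)−H(7): -6≡20 → U
H(7)−B(1): 6 → G
D(3)−L(11): -8≡18 → S
H(7)−H(7): 0 → A
T(19)−B(1): 18 → S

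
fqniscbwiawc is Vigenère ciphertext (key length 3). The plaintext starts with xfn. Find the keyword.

ila

Subtract each crib letter from the matching ciphertext letter (mod 26):
f(5)−x(23)=-18≡8 → i
q(16)−f(5)=11 → l
n(13)−n(13)=0 → a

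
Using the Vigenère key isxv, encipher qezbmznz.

Repeat the key across the message: isxvisxv
q(16)+i(8): 24 → y
e(4)+s(18): 22 → w
z(25)+x(23): 48≡22 → w
b(1)+v(21): 22 → w
m(12)+i(8): 20 → u
z(25)+s(18): 43≡17 → r
n(13)+x(23): 36≡10 → k
z(25)+v(21): 46≡20 → u

ywwwurku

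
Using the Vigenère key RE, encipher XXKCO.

Repeat the key across the message: RERER
X(23)+R(17): 40≡14 → O
X(23)+E(4): 27≡1 → B
K(10)+R(17): 27≡1 → B
C(2)+E(4): 6 → G
O(14)+R(17): 31≡5 → F

OBBGF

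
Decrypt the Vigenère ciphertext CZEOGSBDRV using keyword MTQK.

Repeat the key across the ciphertext: MTQKMTQKMT
C(2)−M(12): -10≡16 → Q
Z(25)−T(19): 6 → G
E(4)−Q(16): -12≡14 → O
O(14)−K(10): 4 → E
G(6)−M(12): -6≡20 → U
S(18)−T(19): -1≡25 → Z
B(1)−Q(16): -15≡11 → L
D(3)−K(10): -7≡19 → T
R(17)−M(12): 5 → F
V(21)−T(19): 2 → C

QGOEUZLTFC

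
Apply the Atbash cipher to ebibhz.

vyrysa

e(4) → v(21)
b(1) → y(24)
i(8) → r(17)
b(1) → y(24)
h(7) → s(18)
z(25) → a(0)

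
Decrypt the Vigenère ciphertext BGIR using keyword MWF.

Repeat the key across the ciphertext: MWFM
B(1)−M(12): -11≡15 → P
G(6)−W(22): -16≡10 → K
I(8)−F(5): 3 → D
R(17)−M(12): 5 → F

PKDF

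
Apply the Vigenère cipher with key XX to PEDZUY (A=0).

MBAWRV

Repeat the key across the message: XXXXXX
P(15)+X(23): 38≡12 → M
E(4)+X(23): 27≡1 → B
D(3)+X(23): 26≡0 → A
Z(25)+X(23): 48≡22 → W
U(20)+X(23): 43≡17 → R
Y(24)+X(23): 47≡21 → V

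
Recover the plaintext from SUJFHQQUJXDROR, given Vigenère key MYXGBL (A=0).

GWMZGFEWMRCGCT

Repeat the key across the ciphertext: MYXGBLMYXGBLMY
S(18)−M(12): 6 → G
U(20)−Y(24): -4≡22 → W
J(9)−X(23): -14≡12 → M
F(5)−G(6): -1≡25 → Z
H(7)−B(1): 6 → G
Q(16)−L(11): 5 → F
Q(16)−M(12): 4 → E
U(20)−Y(24): -4≡22 → W
J(9)−X(23): -14≡12 → M
X(23)−G(6): 17 → R
D(3)−B(1): 2 → C
R(17)−L(11): 6 → G
O(14)−M(12): 2 → C
R(17)−Y(24): -7≡19 → T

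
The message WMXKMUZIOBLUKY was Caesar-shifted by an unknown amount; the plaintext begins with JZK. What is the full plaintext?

From the crib: W(22)−J(9)=13, so the shift is 13.
Subtract 13 from each ciphertext letter:
W(22): 22−13=9 → J
M(12): 12−13=-1≡25 → Z
X(23): 23−13=10 → K
K(10): 10−13=-3≡23 → X
M(12): 12−13=-1≡25 → Z
U(20): 20−13=7 → H
Z(25): 25−13=12 → M
I(8): 8−13=-5≡21 → V
O(14): 14−13=1 → B
B(1): 1−13=-12≡14 → O
L(11): 11−13=-2≡24 → Y
U(20): 20−13=7 → H
K(10): 10−13=-3≡23 → X
Y(24): 24−13=11 → L

JZKXZHMVBOYHXL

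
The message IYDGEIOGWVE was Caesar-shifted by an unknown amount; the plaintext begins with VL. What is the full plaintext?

From the crib: I(8)−V(21)=-13≡13, so the shift is 13.
Subtract 13 from each ciphertext letter:
I(8): 8−13=-5≡21 → V
Y(24): 24−13=11 → L
D(3): 3−13=-10≡16 → Q
G(6): 6−13=-7≡19 → T
E(4): 4−13=-9≡17 → R
I(8): 8−13=-5≡21 → V
O(14): 14−13=1 → B
G(6): 6−13=-7≡19 → T
W(22): 22−13=9 → J
V(21): 21−13=8 → I
E(4): 4−13=-9≡17 → R

VLQTRVBTJIR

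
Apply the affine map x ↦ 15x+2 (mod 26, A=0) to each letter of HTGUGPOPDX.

DBOQOTETVJ

H(7): 15·7+2=107≡3 → D
T(19): 15·19+2=287≡1 → B
G(6): 15·6+2=92≡14 → O
U(20): 15·20+2=302≡16 → Q
G(6): 15·6+2=92≡14 → O
P(15): 15·15+2=227≡19 → T
O(14): 15·14+2=212≡4 → E
P(15): 15·15+2=227≡19 → T
D(3): 15·3+2=47≡21 → V
X(23): 15·23+2=347≡9 → J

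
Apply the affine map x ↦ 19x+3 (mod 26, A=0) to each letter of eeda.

bbid

e(4): 19·4+3=79≡1 → b
e(4): 19·4+3=79≡1 → b
d(3): 19·3+3=60≡8 → i
a(0): 19·0+3=3 → d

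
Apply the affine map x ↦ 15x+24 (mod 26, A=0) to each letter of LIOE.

L(11): 15·11+24=189≡7 → H
I(8): 15·8+24=144≡14 → O
O(14): 15·14+24=234≡0 → A
E(4): 15·4+24=84≡6 → G

HOAG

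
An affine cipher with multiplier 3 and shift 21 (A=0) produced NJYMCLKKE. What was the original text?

GWBXLOFFD

The inverse of 3 mod 26 is 9, since 3·9=27≡1. Apply D(y)=9·(y−21) mod 26:
N(13): 9·(13−21)=-72≡6 → G
J(9): 9·(9−21)=-108≡22 → W
Y(24): 9·(24−21)=27≡1 → B
M(12): 9·(12−21)=-81≡23 → X
C(2): 9·(2−21)=-171≡11 → L
L(11): 9·(11−21)=-90≡14 → O
K(10): 9·(10−21)=-99≡5 → F
K(10): 9·(10−21)=-99≡5 → F
E(4): 9·(4−21)=-153≡3 → D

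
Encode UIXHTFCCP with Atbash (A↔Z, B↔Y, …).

FRCSGUXXK

U(20) → F(5)
I(8) → R(17)
X(23) → C(2)
H(7) → S(18)
T(19) → G(6)
F(5) → U(20)
C(2) → X(23)
C(2) → X(23)
P(15) → K(10)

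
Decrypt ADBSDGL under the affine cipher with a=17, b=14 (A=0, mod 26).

The inverse of 17 mod 26 is 23, since 17·23=391≡1. Apply D(y)=23·(y−14) mod 26:
A(0): 23·(0−14)=-322≡16 → Q
D(3): 23·(3−14)=-253≡7 → H
B(1): 23·(1−14)=-299≡13 → N
S(18): 23·(18−14)=92≡14 → O
D(3): 23·(3−14)=-253≡7 → H
G(6): 23·(6−14)=-184≡24 → Y
L(11): 23·(11−14)=-69≡9 → J

QHNOHYJ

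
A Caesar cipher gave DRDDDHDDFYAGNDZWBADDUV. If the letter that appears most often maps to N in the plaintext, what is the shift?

The most frequent ciphertext letter is D (appears 9 times).
D is position 3; N is position 13.
Shift = -10≡16.

16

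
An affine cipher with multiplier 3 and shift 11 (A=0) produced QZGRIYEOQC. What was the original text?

TWHCZNPBTX

The inverse of 3 mod 26 is 9, since 3·9=27≡1. Apply D(y)=9·(y−11) mod 26:
Q(16): 9·(16−11)=45≡19 → T
Z(25): 9·(25−11)=126≡22 → W
G(6): 9·(6−11)=-45≡7 → H
R(17): 9·(17−11)=54≡2 → C
I(8): 9·(8−11)=-27≡25 → Z
Y(24): 9·(24−11)=117≡13 → N
E(4): 9·(4−11)=-63≡15 → P
O(14): 9·(14−11)=27≡1 → B
Q(16): 9·(16−11)=45≡19 → T
C(2): 9·(2−11)=-81≡23 → X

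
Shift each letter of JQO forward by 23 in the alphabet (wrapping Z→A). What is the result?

GNL

J(9): 9+23=32≡6 → G
Q(16): 16+23=39≡13 → N
O(14): 14+23=37≡11 → L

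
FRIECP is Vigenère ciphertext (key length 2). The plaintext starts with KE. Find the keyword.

VN

Subtract each crib letter from the matching ciphertext letter (mod 26):
F(5)−K(10)=-5≡21 → V
R(17)−E(4)=13 → N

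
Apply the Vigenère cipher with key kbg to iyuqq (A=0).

szaar

Repeat the key across the message: kbgkb
i(8)+k(10): 18 → s
y(24)+b(1): 25 → z
u(20)+g(6): 26≡0 → a
q(16)+k(10): 26≡0 → a
q(16)+b(1): 17 → r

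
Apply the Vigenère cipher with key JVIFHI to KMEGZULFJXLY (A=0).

Repeat the key across the message: JVIFHIJVIFHI
K(10)+J(9): 19 → T
M(12)+V(21): 33≡7 → H
E(4)+I(8): 12 → M
G(6)+F(5): 11 → L
Z(25)+H(7): 32≡6 → G
U(20)+I(8): 28≡2 → C
L(11)+J(9): 20 → U
F(5)+V(21): 26≡0 → A
J(9)+I(8): 17 → R
X(23)+F(5): 28≡2 → C
L(11)+H(7): 18 → S
Y(24)+I(8): 32≡6 → G

THMLGCUARCSG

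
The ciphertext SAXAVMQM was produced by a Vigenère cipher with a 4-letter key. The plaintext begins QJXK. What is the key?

CRAQ

Subtract each crib letter from the matching ciphertext letter (mod 26):
S(18)−Q(16)=2 → C
A(0)−J(9)=-9≡17 → R
X(23)−X(23)=0 → A
A(0)−K(10)=-10≡16 → Q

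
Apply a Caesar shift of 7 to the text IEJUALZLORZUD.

I(8): 8+7=15 → P
E(4): 4+7=11 → L
J(9): 9+7=16 → Q
U(20): 20+7=27≡1 → B
A(0): 0+7=7 → H
L(11): 11+7=18 → S
Z(25): 25+7=32≡6 → G
L(11): 11+7=18 → S
O(14): 14+7=21 → V
R(17): 17+7=24 → Y
Z(25): 25+7=32≡6 → G
U(20): 20+7=27≡1 → B
D(3): 3+7=10 → K

PLQBHSGSVYGBK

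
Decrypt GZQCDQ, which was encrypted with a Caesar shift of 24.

G(6): 6−24=-18≡8 → I
Z(25): 25−24=1 → B
Q(16): 16−24=-8≡18 → S
C(2): 2−24=-22≡4 → E
D(3): 3−24=-21≡5 → F
Q(16): 16−24=-8≡18 → S

IBSEFS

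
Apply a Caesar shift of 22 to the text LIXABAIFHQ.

L(11): 11+22=33≡7 → H
I(8): 8+22=30≡4 → E
X(23): 23+22=45≡19 → T
A(0): 0+22=22 → W
B(1): 1+22=23 → X
A(0): 0+22=22 → W
I(8): 8+22=30≡4 → E
F(5): 5+22=27≡1 → B
H(7): 7+22=29≡3 → D
Q(16): 16+22=38≡12 → M

HETWXWEBDM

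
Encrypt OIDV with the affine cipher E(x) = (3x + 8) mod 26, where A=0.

O(14): 3·14+8=50≡24 → Y
I(8): 3·8+8=32≡6 → G
D(3): 3·3+8=17 → R
V(21): 3·21+8=71≡19 → T

YGRT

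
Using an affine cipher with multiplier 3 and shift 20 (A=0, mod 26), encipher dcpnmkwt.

d(3): 3·3+20=29≡3 → d
c(2): 3·2+20=26≡0 → a
p(15): 3·15+20=65≡13 → n
n(13): 3·13+20=59≡7 → h
m(12): 3·12+20=56≡4 → e
k(10): 3·10+20=50≡24 → y
w(22): 3·22+20=86≡8 → i
t(19): 3·19+20=77≡25 → z

danheyiz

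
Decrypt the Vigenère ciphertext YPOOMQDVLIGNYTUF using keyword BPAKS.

XAOEUPOVBQFYYJCE

Repeat the key across the ciphertext: BPAKSBPAKSBPAKSB
Y(24)−B(1): 23 → X
P(15)−P(15): 0 → A
O(14)−A(0): 14 → O
O(14)−K(10): 4 → E
M(12)−S(18): -6≡20 → U
Q(16)−B(1): 15 → P
D(3)−P(15): -12≡14 → O
V(21)−A(0): 21 → V
L(11)−K(10): 1 → B
I(8)−S(18): -10≡16 → Q
G(6)−B(1): 5 → F
N(13)−P(15): -2≡24 → Y
Y(24)−A(0): 24 → Y
T(19)−K(10): 9 → J
U(20)−S(18): 2 → C
F(5)−B(1): 4 → E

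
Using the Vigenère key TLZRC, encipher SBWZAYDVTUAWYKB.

LMVQCROUKWTHXBD

Repeat the key across the message: TLZRCTLZRCTLZRC
S(18)+T(19): 37≡11 → L
B(1)+L(11): 12 → M
W(22)+Z(25): 47≡21 → V
Z(25)+R(17): 42≡16 → Q
A(0)+C(2): 2 → C
Y(24)+T(19): 43≡17 → R
D(3)+L(11): 14 → O
V(21)+Z(25): 46≡20 → U
T(19)+R(17): 36≡10 → K
U(20)+C(2): 22 → W
A(0)+T(19): 19 → T
W(22)+L(11): 33≡7 → H
Y(24)+Z(25): 49≡23 → X
K(10)+R(17): 27≡1 → B
B(1)+C(2): 3 → D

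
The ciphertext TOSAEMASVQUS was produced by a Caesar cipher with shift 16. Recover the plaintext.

DYCKOWKCFAEC

T(19): 19−16=3 → D
O(14): 14−16=-2≡24 → Y
S(18): 18−16=2 → C
A(0): 0−16=-16≡10 → K
E(4): 4−16=-12≡14 → O
M(12): 12−16=-4≡22 → W
A(0): 0−16=-16≡10 → K
S(18): 18−16=2 → C
V(21): 21−16=5 → F
Q(16): 16−16=0 → A
U(20): 20−16=4 → E
S(18): 18−16=2 → C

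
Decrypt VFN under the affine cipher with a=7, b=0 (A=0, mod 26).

DXN

The inverse of 7 mod 26 is 15, since 7·15=105≡1. Apply D(y)=15·(y−0) mod 26:
V(21): 15·(21−0)=315≡3 → D
F(5): 15·(5−0)=75≡23 → X
N(13): 15·(13−0)=195≡13 → N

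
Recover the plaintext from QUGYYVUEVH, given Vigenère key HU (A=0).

Repeat the key across the ciphertext: HUHUHUHUHU
Q(16)−H(7): 9 → J
U(20)−U(20): 0 → A
G(6)−H(7): -1≡25 → Z
Y(24)−U(20): 4 → E
Y(24)−H(7): 17 → R
V(21)−U(20): 1 → B
U(20)−H(7): 13 → N
E(4)−U(20): -16≡10 → K
V(21)−H(7): 14 → O
H(7)−U(20): -13≡13 → N

JAZERBNKON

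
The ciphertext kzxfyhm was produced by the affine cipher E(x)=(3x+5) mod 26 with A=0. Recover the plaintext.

tygapsl

The inverse of 3 mod 26 is 9, since 3·9=27≡1. Apply D(y)=9·(y−5) mod 26:
k(10): 9·(10−5)=45≡19 → t
z(25): 9·(25−5)=180≡24 → y
x(23): 9·(23−5)=162≡6 → g
f(5): 9·(5−5)=0 → a
y(24): 9·(24−5)=171≡15 → p
h(7): 9·(7−5)=18 → s
m(12): 9·(12−5)=63≡11 → l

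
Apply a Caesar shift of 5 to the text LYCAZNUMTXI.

L(11): 11+5=16 → Q
Y(24): 24+5=29≡3 → D
C(2): 2+5=7 → H
A(0): 0+5=5 → F
Z(25): 25+5=30≡4 → E
N(13): 13+5=18 → S
U(20): 20+5=25 → Z
M(12): 12+5=17 → R
T(19): 19+5=24 → Y
X(23): 23+5=28≡2 → C
I(8): 8+5=13 → N

QDHFESZRYCN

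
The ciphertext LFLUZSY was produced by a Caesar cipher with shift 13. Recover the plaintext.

YSYHMFL

L(11): 11−13=-2≡24 → Y
F(5): 5−13=-8≡18 → S
L(11): 11−13=-2≡24 → Y
U(20): 20−13=7 → H
Z(25): 25−13=12 → M
S(18): 18−13=5 → F
Y(24): 24−13=11 → L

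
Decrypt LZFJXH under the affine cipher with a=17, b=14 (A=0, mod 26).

JTBPZV

The inverse of 17 mod 26 is 23, since 17·23=391≡1. Apply D(y)=23·(y−14) mod 26:
L(11): 23·(11−14)=-69≡9 → J
Z(25): 23·(25−14)=253≡19 → T
F(5): 23·(5−14)=-207≡1 → B
J(9): 23·(9−14)=-115≡15 → P
X(23): 23·(23−14)=207≡25 → Z
H(7): 23·(7−14)=-161≡21 → V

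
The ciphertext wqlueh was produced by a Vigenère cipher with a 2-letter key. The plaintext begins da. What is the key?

Subtract each crib letter from the matching ciphertext letter (mod 26):
w(22)−d(3)=19 → t
q(16)−a(0)=16 → q

tq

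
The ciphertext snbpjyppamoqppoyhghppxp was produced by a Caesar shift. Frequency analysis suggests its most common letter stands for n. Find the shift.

The most frequent ciphertext letter is p (appears 8 times).
p is position 15; n is position 13.
Shift = 2.

2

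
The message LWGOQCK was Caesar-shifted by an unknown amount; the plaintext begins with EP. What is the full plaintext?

From the crib: L(11)−E(4)=7, so the shift is 7.
Subtract 7 from each ciphertext letter:
L(11): 11−7=4 → E
W(22): 22−7=15 → P
G(6): 6−7=-1≡25 → Z
O(14): 14−7=7 → H
Q(16): 16−7=9 → J
C(2): 2−7=-5≡21 → V
K(10): 10−7=3 → D

EPZHJVD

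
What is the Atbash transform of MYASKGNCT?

M(12) → N(13)
Y(24) → B(1)
A(0) → Z(25)
S(18) → H(7)
K(10) → P(15)
G(6) → T(19)
N(13) → M(12)
C(2) → X(23)
T(19) → G(6)

NBZHPTMXG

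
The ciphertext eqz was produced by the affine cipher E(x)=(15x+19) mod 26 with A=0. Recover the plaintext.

zfq

The inverse of 15 mod 26 is 7, since 15·7=105≡1. Apply D(y)=7·(y−19) mod 26:
e(4): 7·(4−19)=-105≡25 → z
q(16): 7·(16−19)=-21≡5 → f
z(25): 7·(25−19)=42≡16 → q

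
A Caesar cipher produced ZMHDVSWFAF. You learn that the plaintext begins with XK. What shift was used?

2

From the crib: Z(25)−X(23)=2, so the shift is 2.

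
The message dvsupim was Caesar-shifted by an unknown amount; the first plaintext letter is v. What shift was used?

8

From the crib: d(3)−v(21)=-18≡8, so the shift is 8.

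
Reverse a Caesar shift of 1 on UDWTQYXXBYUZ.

TCVSPXWWAXTY

U(20): 20−1=19 → T
D(3): 3−1=2 → C
W(22): 22−1=21 → V
T(19): 19−1=18 → S
Q(16): 16−1=15 → P
Y(24): 24−1=23 → X
X(23): 23−1=22 → W
X(23): 23−1=22 → W
B(1): 1−1=0 → A
Y(24): 24−1=23 → X
U(20): 20−1=19 → T
Z(25): 25−1=24 → Y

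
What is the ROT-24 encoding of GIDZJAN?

G(6): 6+24=30≡4 → E
I(8): 8+24=32≡6 → G
D(3): 3+24=27≡1 → B
Z(25): 25+24=49≡23 → X
J(9): 9+24=33≡7 → H
A(0): 0+24=24 → Y
N(13): 13+24=37≡11 → L

EGBXHYL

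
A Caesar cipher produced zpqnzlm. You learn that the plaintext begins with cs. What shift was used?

23

From the crib: z(25)−c(2)=23, so the shift is 23.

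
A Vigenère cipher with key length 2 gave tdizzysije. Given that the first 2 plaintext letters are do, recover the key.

Subtract each crib letter from the matching ciphertext letter (mod 26):
t(19)−d(3)=16 → q
d(3)−o(14)=-11≡15 → p

qp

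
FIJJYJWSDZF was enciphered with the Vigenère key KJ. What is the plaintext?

VZZAOAMJTQV

Repeat the key across the ciphertext: KJKJKJKJKJK
F(5)−K(10): -5≡21 → V
I(8)−J(9): -1≡25 → Z
J(9)−K(10): -1≡25 → Z
J(9)−J(9): 0 → A
Y(24)−K(10): 14 → O
J(9)−J(9): 0 → A
W(22)−K(10): 12 → M
S(18)−J(9): 9 → J
D(3)−K(10): -7≡19 → T
Z(25)−J(9): 16 → Q
F(5)−K(10): -5≡21 → V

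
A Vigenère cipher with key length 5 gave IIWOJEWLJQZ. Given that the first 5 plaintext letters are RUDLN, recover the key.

ROTDW

Subtract each crib letter from the matching ciphertext letter (mod 26):
I(8)−R(17)=-9≡17 → R
I(8)−U(20)=-12≡14 → O
W(22)−D(3)=19 → T
O(14)−L(11)=3 → D
J(9)−N(13)=-4≡22 → W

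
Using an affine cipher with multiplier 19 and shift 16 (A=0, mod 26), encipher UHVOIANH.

GTZWMQDT

U(20): 19·20+16=396≡6 → G
H(7): 19·7+16=149≡19 → T
V(21): 19·21+16=415≡25 → Z
O(14): 19·14+16=282≡22 → W
I(8): 19·8+16=168≡12 → M
A(0): 19·0+16=16 → Q
N(13): 19·13+16=263≡3 → D
H(7): 19·7+16=149≡19 → T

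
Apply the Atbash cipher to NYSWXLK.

N(13) → M(12)
Y(24) → B(1)
S(18) → H(7)
W(22) → D(3)
X(23) → C(2)
L(11) → O(14)
K(10) → P(15)

MBHDCOP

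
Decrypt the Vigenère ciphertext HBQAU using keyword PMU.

Repeat the key across the ciphertext: PMUPM
H(7)−P(15): -8≡18 → S
B(1)−M(12): -11≡15 → P
Q(16)−U(20): -4≡22 → W
A(0)−P(15): -15≡11 → L
U(20)−M(12): 8 → I

SPWLI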